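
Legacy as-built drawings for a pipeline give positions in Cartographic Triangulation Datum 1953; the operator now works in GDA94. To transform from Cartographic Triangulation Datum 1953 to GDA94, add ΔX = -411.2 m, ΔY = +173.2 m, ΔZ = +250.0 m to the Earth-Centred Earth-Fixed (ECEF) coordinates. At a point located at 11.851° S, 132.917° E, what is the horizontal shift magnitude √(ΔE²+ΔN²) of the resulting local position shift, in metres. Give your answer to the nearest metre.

The local east axis at (φ, λ) is (−sin λ, cos λ, 0), so ΔE = −sin(132.917°)·(-411.2) + cos(132.917°)·173.2 = 183.20 m.
The local north axis is (−sin φ cos λ, −sin φ sin λ, cos φ), giving ΔN = 57.503 + 26.049 + 244.671 = 328.22 m.
Horizontal magnitude = √(ΔE² + ΔN²) = √(183.20² + 328.22²) = 375.89 m.

376 m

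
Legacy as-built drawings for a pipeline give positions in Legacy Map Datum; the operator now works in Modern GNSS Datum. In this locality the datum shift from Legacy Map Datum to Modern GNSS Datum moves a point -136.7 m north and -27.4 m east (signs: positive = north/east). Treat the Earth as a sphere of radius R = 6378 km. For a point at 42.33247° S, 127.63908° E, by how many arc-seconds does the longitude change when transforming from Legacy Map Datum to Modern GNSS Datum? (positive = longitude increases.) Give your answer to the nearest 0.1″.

At latitude -42.33247°, cos φ = 0.739250.
One radian of longitude at latitude φ spans R cos φ, so Δλ = ΔE / (R cos φ) = -27.4 / (6378000 × 0.739250) = -5.8113e-06 rad = -1.199″.

Δλ = -1.2″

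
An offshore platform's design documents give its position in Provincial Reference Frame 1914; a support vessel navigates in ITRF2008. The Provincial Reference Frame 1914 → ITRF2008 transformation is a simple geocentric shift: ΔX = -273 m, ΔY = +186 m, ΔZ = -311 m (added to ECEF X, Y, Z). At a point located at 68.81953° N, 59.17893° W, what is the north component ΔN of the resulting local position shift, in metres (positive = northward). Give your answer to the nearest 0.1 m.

ΔN = 167.0 m

At φ = 68.81953°, λ = -59.17893°: sin φ = 0.932447, cos φ = 0.361307, sin λ = -0.858772, cos λ = 0.512359.
ΔN = −sin φ cos λ·ΔX − sin φ sin λ·ΔY + cos φ·ΔZ = −(0.932447)(0.512359)(-273) − (0.932447)(-0.858772)(186) + (0.361307)(-311) = 167.00 m.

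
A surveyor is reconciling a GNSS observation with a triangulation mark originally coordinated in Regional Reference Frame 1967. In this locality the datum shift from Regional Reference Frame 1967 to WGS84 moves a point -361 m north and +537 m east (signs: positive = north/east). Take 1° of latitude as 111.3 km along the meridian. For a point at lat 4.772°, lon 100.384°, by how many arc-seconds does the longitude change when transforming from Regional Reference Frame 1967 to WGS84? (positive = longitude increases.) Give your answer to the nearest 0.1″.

At latitude 4.772°, cos φ = 0.996534.
1° of longitude at this latitude = 111.3 × cos φ = 110.91 km, so Δλ = 537.0 / 110914.2 = 0.0048416° = 17.430″.

Δλ = 17.4″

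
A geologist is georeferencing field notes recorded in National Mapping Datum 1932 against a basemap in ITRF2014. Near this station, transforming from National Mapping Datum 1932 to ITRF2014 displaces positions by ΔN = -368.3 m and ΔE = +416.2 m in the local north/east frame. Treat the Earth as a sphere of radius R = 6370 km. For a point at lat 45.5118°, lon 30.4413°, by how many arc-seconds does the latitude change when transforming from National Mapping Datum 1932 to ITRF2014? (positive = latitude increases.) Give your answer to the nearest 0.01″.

On a sphere of radius R, 1 rad of latitude = R, so Δφ = ΔN / R = -368.3 / 6370000 = -5.7818e-05 rad = -11.926″.

Δφ = -11.93″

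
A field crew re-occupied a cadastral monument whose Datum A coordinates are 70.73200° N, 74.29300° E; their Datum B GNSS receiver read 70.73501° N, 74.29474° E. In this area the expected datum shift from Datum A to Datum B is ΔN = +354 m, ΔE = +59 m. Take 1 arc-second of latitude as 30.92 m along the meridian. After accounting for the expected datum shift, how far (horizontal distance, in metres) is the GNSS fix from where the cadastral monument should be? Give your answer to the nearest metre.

Observed coordinate differences: Δφ = +0.00301°, Δλ = +0.00174°.
Converting to metres (1° lat = 111312 m, cos φ = 0.329987): observed ΔN = 335.0 m, observed ΔE = 63.9 m.
Subtracting the expected shift leaves a residual of 335.0 − (354) = -19.0 m north and 63.9 − (59) = 4.9 m east.
Residual distance = √((-19.0)² + 4.9²) = 19.6 m.

20 m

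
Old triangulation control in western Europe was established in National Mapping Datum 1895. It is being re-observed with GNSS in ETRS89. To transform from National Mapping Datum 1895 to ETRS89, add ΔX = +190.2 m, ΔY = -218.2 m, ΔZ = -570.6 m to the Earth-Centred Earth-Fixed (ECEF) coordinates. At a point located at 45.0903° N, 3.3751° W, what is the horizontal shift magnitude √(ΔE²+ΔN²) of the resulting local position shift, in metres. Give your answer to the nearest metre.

584 m

The local east axis at (φ, λ) is (−sin λ, cos λ, 0), so ΔE = −sin(-3.3751°)·190.2 + cos(-3.3751°)·(-218.2) = -206.62 m.
The local north axis is (−sin φ cos λ, −sin φ sin λ, cos φ), giving ΔN = -134.470 − 9.098 − 402.839 = -546.41 m.
Horizontal magnitude = √(ΔE² + ΔN²) = √((-206.62)² + (-546.41)²) = 584.17 m.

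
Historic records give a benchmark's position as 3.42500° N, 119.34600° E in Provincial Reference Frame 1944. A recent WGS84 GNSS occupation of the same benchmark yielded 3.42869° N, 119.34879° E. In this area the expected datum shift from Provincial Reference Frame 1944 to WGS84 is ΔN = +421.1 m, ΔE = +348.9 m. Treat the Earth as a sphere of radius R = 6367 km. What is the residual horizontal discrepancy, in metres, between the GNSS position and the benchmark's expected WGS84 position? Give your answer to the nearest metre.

Observed coordinate differences: Δφ = +0.00369°, Δλ = +0.00279°.
Converting to metres (1° lat = 111125 m, cos φ = 0.998214): observed ΔN = 410.1 m, observed ΔE = 309.5 m.
Subtracting the expected shift leaves a residual of 410.1 − (421.1) = -11.0 m north and 309.5 − (348.9) = -39.4 m east.
Residual distance = √((-11.0)² + (-39.4)²) = 40.9 m.

41 m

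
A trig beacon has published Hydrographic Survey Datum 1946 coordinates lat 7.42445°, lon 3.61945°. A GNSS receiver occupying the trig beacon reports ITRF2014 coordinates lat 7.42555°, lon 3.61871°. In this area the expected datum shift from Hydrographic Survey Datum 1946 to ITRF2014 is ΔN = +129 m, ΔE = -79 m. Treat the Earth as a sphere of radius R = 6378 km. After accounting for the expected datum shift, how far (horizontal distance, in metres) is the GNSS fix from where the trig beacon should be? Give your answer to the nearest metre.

Observed coordinate differences: Δφ = +0.00110°, Δλ = -0.00074°.
Converting to metres (1° lat = 111317 m, cos φ = 0.991616): observed ΔN = 122.4 m, observed ΔE = -81.7 m.
Subtracting the expected shift leaves a residual of 122.4 − (129) = -6.6 m north and -81.7 − (-79) = -2.7 m east.
Residual distance = √((-6.6)² + (-2.7)²) = 7.1 m.

7 m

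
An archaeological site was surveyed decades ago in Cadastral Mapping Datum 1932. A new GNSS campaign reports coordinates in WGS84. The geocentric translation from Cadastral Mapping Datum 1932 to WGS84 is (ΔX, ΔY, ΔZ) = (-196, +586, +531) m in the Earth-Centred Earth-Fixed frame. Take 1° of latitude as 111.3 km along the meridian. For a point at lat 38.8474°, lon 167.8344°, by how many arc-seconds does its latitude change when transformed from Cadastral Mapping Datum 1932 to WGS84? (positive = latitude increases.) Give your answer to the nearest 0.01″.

sin φ = 0.627248, cos φ = 0.778819, sin λ = 0.210738, cos λ = -0.977543.
North component: ΔN = −sin φ cos λ·ΔX − sin φ sin λ·ΔY + cos φ·ΔZ = −(0.627248)(-0.977543)(-196) − (0.627248)(0.210738)(586) + (0.778819)(531) = 215.91 m.
1° of latitude spans 111300 m, so Δφ = 215.91 / 111300 × 3600 = 6.984″.

Δφ = 6.98″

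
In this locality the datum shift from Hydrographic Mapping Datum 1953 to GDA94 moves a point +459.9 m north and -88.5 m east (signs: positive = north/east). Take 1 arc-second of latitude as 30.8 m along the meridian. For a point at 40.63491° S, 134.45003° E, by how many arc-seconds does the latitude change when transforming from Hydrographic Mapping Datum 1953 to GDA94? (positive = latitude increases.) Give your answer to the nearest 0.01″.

Δφ = 14.93″

1″ of latitude = 30.80 m, so Δφ = 459.9 / 30.80 = 14.932″.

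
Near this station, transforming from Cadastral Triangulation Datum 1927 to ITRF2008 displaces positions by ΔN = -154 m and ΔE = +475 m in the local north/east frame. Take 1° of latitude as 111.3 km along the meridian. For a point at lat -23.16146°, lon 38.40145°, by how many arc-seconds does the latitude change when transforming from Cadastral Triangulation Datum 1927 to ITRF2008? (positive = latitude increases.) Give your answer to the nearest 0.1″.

Δφ = -5.0″

1° of latitude = 111.3 km, so Δφ = -154.0 / 111300 = -0.0013836° = -4.981″.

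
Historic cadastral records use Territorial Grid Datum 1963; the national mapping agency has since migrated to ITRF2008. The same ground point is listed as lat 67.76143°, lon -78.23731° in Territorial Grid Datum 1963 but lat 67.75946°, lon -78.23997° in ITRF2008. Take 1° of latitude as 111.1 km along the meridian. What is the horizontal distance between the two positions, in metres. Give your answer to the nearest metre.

246 m

Δφ = 67.75946° − 67.76143° = -0.00197°; Δλ = -78.23997° − -78.23731° = -0.00266°.
ΔN = Δφ × 111100 = -218.9 m; ΔE = Δλ × 111100 × cos(67.76143°) = -0.00266 × 111100 × 0.378464 = -111.8 m.
Distance = √(ΔE² + ΔN²) = √((-111.8)² + (-218.9)²) = 245.8 m.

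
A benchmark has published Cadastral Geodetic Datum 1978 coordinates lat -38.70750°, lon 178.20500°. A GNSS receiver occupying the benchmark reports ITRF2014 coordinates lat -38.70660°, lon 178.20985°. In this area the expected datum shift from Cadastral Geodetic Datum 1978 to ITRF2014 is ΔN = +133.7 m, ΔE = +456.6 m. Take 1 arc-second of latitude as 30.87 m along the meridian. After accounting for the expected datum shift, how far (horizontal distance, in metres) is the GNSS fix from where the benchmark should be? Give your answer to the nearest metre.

Observed coordinate differences: Δφ = +0.00090°, Δλ = +0.00485°.
Converting to metres (1° lat = 111132 m, cos φ = 0.780349): observed ΔN = 100.0 m, observed ΔE = 420.6 m.
Subtracting the expected shift leaves a residual of 100.0 − (133.7) = -33.7 m north and 420.6 − (456.6) = -36.0 m east.
Residual distance = √((-33.7)² + (-36.0)²) = 49.3 m.

49 m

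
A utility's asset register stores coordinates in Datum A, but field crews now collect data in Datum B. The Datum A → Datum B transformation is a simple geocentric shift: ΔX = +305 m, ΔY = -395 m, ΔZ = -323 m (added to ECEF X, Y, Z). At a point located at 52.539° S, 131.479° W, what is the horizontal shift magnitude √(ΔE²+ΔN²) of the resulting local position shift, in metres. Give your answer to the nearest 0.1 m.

At φ = -52.539°, λ = -131.479°: sin φ = -0.793768, cos φ = 0.608221, sin λ = -0.749199, cos λ = -0.662345.
ΔE = −sin λ·ΔX + cos λ·ΔY = −(-0.749199)·(305) + (-0.662345)·(-395) = 490.13 m.
ΔN = −sin φ cos λ·ΔX − sin φ sin λ·ΔY + cos φ·ΔZ = −(-0.793768)(-0.662345)(305) − (-0.793768)(-0.749199)(-395) + (0.608221)(-323) = -121.91 m.
Horizontal magnitude = √(ΔE² + ΔN²) = √(490.13² + (-121.91)²) = 505.06 m.

505.1 m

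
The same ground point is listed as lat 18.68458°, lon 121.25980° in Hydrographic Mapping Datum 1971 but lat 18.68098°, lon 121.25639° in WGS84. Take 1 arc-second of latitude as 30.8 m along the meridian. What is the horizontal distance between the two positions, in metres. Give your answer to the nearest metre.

Δφ = 18.68098° − 18.68458° = -0.00360°; Δλ = 121.25639° − 121.25980° = -0.00341°.
1° of latitude = 3600 × 30.80 = 110880 m.
ΔN = Δφ × 110880 = -399.2 m; ΔE = Δλ × 110880 × cos(18.68458°) = -0.00341 × 110880 × 0.947297 = -358.2 m.
Distance = √(ΔE² + ΔN²) = √((-358.2)² + (-399.2)²) = 536.3 m.

536 m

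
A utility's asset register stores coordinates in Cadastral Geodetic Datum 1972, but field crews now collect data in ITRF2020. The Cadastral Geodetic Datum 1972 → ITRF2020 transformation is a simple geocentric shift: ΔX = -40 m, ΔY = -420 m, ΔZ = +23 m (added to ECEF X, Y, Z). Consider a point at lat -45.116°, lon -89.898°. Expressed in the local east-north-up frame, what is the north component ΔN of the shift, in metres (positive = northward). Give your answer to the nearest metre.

ΔN = 314 m

At φ = -45.116°, λ = -89.898°: sin φ = -0.708537, cos φ = 0.705674, sin λ = -0.999998, cos λ = 0.001780.
ΔN = −sin φ cos λ·ΔX − sin φ sin λ·ΔY + cos φ·ΔZ = −(-0.708537)(0.001780)(-40) − (-0.708537)(-0.999998)(-420) + (0.705674)(23) = 313.77 m.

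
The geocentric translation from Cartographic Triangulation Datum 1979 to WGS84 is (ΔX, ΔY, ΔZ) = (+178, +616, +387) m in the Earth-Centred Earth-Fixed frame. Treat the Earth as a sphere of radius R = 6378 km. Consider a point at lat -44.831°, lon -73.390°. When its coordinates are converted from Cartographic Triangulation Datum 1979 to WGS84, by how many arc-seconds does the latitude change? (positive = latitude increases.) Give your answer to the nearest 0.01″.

Δφ = -3.42″

sin φ = -0.705018, cos φ = 0.709189, sin λ = -0.958273, cos λ = 0.285856.
North component: ΔN = −sin φ cos λ·ΔX − sin φ sin λ·ΔY + cos φ·ΔZ = −(-0.705018)(0.285856)(178) − (-0.705018)(-0.958273)(616) + (0.709189)(387) = -105.84 m.
1° of latitude spans πR/180 = 111317 m, so Δφ = -105.84 / 111317 × 3600 = -3.423″.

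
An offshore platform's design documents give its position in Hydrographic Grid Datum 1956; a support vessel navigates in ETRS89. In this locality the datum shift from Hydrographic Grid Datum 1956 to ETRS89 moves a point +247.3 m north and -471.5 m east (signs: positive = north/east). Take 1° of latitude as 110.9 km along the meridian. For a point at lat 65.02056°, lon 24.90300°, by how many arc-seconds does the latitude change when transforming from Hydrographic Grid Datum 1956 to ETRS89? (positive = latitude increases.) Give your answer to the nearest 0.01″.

1° of latitude = 110.9 km, so Δφ = 247.3 / 110900 = 0.0022299° = 8.028″.

Δφ = 8.03″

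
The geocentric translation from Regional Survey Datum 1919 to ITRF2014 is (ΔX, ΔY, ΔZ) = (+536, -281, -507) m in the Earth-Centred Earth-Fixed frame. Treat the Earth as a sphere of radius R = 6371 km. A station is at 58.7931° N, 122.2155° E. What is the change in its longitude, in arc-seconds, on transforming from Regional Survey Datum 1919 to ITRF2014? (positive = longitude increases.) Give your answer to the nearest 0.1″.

Δλ = -19.0″

sin φ = 0.855302, cos φ = 0.518130, sin λ = 0.846049, cos λ = -0.533105.
East component: ΔE = −sin λ·ΔX + cos λ·ΔY = −(0.846049)(536) + (-0.533105)(-281) = -303.68 m.
1° of latitude spans πR/180 = 111195 m; at latitude φ, 1° of longitude spans that × cos φ = 57613.4 m, so Δλ = -303.68 / 57613.4 × 3600 = -18.976″.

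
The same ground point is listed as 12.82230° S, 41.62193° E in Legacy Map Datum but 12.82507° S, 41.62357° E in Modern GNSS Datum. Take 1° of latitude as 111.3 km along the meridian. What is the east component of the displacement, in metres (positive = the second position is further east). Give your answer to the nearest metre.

Δφ = -12.82507° − -12.82230° = -0.00277°; Δλ = 41.62357° − 41.62193° = +0.00164°.
ΔN = Δφ × 111300 = -308.3 m; ΔE = Δλ × 111300 × cos(-12.82230°) = +0.00164 × 111300 × 0.975063 = 178.0 m.

ΔE = 178 m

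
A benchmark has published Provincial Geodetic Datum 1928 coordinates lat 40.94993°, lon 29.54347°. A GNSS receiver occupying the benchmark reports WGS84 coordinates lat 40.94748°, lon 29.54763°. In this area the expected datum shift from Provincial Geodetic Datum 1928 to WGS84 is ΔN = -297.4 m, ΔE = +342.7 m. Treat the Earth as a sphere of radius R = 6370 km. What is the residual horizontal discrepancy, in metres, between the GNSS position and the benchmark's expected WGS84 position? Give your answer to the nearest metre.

26 m

Observed coordinate differences: Δφ = -0.00245°, Δλ = +0.00416°.
Converting to metres (1° lat = 111177 m, cos φ = 0.755283): observed ΔN = -272.4 m, observed ΔE = 349.3 m.
Subtracting the expected shift leaves a residual of -272.4 − (-297.4) = 25.0 m north and 349.3 − (342.7) = 6.6 m east.
Residual distance = √(25.0² + 6.6²) = 25.9 m.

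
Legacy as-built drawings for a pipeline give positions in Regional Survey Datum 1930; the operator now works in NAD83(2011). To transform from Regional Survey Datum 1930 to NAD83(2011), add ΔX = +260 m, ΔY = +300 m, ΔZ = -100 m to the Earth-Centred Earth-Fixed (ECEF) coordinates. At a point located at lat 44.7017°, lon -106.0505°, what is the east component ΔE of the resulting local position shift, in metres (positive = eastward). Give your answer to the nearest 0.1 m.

At φ = 44.7017°, λ = -106.0505°: sin φ = 0.703416, cos φ = 0.710779, sin λ = -0.961018, cos λ = -0.276484.
ΔE = −sin λ·ΔX + cos λ·ΔY = −(-0.961018)·(260) + (-0.276484)·(300) = 166.92 m.

ΔE = 166.9 m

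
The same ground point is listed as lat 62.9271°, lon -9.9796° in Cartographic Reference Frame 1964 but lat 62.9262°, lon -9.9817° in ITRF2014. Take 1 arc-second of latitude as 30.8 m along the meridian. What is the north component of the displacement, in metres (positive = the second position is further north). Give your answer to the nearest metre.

ΔN = -100 m

Δφ = 62.9262° − 62.9271° = -0.0009°; Δλ = -9.9817° − -9.9796° = -0.0021°.
1° of latitude = 3600 × 30.80 = 110880 m.
ΔN = Δφ × 110880 = -99.8 m; ΔE = Δλ × 110880 × cos(62.9271°) = -0.0021 × 110880 × 0.455124 = -106.0 m.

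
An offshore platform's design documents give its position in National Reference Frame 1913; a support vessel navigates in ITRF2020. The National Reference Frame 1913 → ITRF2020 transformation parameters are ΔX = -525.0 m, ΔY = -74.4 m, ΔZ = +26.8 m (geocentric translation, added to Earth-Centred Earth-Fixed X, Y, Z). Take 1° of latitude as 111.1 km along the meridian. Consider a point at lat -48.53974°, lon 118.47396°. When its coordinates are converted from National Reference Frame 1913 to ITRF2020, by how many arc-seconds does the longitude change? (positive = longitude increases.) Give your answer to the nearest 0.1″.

sin φ = -0.749415, cos φ = 0.662100, sin λ = 0.879034, cos λ = -0.476759.
East component: ΔE = −sin λ·ΔX + cos λ·ΔY = −(0.879034)(-525.0) + (-0.476759)(-74.4) = 496.96 m.
1° of latitude spans 111100 m; at latitude φ, 1° of longitude spans that × cos φ = 73559.4 m, so Δλ = 496.96 / 73559.4 × 3600 = 24.321″.

Δλ = 24.3″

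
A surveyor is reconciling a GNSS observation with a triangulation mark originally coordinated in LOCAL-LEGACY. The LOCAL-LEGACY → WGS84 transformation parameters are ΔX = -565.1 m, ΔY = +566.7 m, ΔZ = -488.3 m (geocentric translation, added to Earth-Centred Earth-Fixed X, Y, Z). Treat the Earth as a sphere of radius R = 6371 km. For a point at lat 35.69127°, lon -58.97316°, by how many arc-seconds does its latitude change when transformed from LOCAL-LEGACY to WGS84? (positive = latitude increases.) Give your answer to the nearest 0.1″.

Δφ = 1.8″

sin φ = 0.583417, cos φ = 0.812172, sin λ = -0.856926, cos λ = 0.515440.
North component: ΔN = −sin φ cos λ·ΔX − sin φ sin λ·ΔY + cos φ·ΔZ = −(0.583417)(0.515440)(-565.1) − (0.583417)(-0.856926)(566.7) + (0.812172)(-488.3) = 56.67 m.
1° of latitude spans πR/180 = 111195 m, so Δφ = 56.67 / 111195 × 3600 = 1.835″.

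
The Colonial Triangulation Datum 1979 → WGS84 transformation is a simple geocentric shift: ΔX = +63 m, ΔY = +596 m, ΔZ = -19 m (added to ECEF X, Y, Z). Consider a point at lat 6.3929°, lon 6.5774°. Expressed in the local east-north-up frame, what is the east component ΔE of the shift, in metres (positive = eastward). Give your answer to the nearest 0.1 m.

The local east axis at (φ, λ) is (−sin λ, cos λ, 0), so ΔE = −sin(6.5774°)·63 + cos(6.5774°)·596 = 584.86 m.

ΔE = 584.9 m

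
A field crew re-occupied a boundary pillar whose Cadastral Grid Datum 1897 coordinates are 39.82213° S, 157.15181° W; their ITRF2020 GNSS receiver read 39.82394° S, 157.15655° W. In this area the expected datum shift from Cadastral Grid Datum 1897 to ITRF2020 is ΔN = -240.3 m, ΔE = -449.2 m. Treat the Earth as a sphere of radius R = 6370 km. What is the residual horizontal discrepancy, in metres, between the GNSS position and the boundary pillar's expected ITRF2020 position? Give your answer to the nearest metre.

Observed coordinate differences: Δφ = -0.00181°, Δλ = -0.00474°.
Converting to metres (1° lat = 111177 m, cos φ = 0.768036): observed ΔN = -201.2 m, observed ΔE = -404.7 m.
Subtracting the expected shift leaves a residual of -201.2 − (-240.3) = 39.1 m north and -404.7 − (-449.2) = 44.5 m east.
Residual distance = √(39.1² + 44.5²) = 59.2 m.

59 m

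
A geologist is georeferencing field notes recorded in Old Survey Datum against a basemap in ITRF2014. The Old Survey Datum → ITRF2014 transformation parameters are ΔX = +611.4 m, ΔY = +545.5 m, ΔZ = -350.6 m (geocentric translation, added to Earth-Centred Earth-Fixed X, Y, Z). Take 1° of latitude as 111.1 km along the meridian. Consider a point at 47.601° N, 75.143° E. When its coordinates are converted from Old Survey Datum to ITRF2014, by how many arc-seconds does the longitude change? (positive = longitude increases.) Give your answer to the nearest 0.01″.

sin φ = 0.738467, cos φ = 0.674289, sin λ = 0.966569, cos λ = 0.256407.
East component: ΔE = −sin λ·ΔX + cos λ·ΔY = −(0.966569)(611.4) + (0.256407)(545.5) = -451.09 m.
1° of latitude spans 111100 m; at latitude φ, 1° of longitude spans that × cos φ = 74913.6 m, so Δλ = -451.09 / 74913.6 × 3600 = -21.677″.

Δλ = -21.68″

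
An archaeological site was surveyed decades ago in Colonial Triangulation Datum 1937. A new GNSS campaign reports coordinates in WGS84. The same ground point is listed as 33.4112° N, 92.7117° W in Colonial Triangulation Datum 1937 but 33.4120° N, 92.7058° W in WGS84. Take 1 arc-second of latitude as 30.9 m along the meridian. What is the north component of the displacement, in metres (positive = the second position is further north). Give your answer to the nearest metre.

Δφ = 33.4120° − 33.4112° = +0.0008°; Δλ = -92.7058° − -92.7117° = +0.0059°.
1° of latitude = 3600 × 30.90 = 111240 m.
ΔN = Δφ × 111240 = 89.0 m; ΔE = Δλ × 111240 × cos(33.4112°) = +0.0059 × 111240 × 0.834740 = 547.9 m.

ΔN = 89 m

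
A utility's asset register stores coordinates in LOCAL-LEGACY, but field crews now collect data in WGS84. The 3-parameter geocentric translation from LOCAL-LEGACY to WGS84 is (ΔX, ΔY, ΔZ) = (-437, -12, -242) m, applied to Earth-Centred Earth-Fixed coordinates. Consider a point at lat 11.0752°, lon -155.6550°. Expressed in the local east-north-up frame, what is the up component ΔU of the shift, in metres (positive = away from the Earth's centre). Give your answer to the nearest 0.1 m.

ΔU = 349.1 m

The local up (radial) axis is (cos φ cos λ, cos φ sin λ, sin φ), giving ΔU = 390.727 + 4.855 − 46.488 = 349.09 m.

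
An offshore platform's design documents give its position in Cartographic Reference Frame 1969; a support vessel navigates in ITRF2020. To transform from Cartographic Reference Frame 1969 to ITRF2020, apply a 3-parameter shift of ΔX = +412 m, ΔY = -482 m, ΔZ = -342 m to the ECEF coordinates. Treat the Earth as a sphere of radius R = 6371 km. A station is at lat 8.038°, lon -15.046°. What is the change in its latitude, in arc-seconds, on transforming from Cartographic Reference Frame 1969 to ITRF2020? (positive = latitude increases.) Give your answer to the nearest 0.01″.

sin φ = 0.139830, cos φ = 0.990176, sin λ = -0.259594, cos λ = 0.965718.
North component: ΔN = −sin φ cos λ·ΔX − sin φ sin λ·ΔY + cos φ·ΔZ = −(0.139830)(0.965718)(412) − (0.139830)(-0.259594)(-482) + (0.990176)(-342) = -411.77 m.
1° of latitude spans πR/180 = 111195 m, so Δφ = -411.77 / 111195 × 3600 = -13.331″.

Δφ = -13.33″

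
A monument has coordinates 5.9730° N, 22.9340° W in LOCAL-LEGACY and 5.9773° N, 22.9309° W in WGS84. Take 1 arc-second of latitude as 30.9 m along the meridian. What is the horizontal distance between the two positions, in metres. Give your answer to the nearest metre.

Δφ = 5.9773° − 5.9730° = +0.0043°; Δλ = -22.9309° − -22.9340° = +0.0031°.
1° of latitude = 3600 × 30.90 = 111240 m.
ΔN = Δφ × 111240 = 478.3 m; ΔE = Δλ × 111240 × cos(5.9730°) = +0.0031 × 111240 × 0.994571 = 343.0 m.
Distance = √(ΔE² + ΔN²) = √(343.0² + 478.3²) = 588.6 m.

589 m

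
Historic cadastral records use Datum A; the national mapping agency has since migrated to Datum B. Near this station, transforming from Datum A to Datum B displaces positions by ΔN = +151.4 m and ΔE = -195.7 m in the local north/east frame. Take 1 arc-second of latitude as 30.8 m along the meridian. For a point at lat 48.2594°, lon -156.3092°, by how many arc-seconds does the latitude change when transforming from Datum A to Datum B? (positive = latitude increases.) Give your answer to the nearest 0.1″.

1″ of latitude = 30.80 m, so Δφ = 151.4 / 30.80 = 4.916″.

Δφ = 4.9″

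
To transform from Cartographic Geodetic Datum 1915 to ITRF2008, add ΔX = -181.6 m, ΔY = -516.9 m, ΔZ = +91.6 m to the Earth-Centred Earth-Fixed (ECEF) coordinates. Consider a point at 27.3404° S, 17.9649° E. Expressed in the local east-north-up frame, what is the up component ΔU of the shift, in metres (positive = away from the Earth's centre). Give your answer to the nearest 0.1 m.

ΔU = -337.1 m

The local up (radial) axis is (cos φ cos λ, cos φ sin λ, sin φ), giving ΔU = -153.449 − 141.620 − 42.070 = -337.14 m.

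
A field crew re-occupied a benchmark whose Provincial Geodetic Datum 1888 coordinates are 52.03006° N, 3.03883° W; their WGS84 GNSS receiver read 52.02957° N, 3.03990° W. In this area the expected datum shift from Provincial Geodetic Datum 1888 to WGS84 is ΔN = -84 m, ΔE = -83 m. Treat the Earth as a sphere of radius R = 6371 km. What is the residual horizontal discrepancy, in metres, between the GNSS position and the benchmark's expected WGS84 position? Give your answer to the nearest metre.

31 m

Observed coordinate differences: Δφ = -0.00049°, Δλ = -0.00107°.
Converting to metres (1° lat = 111195 m, cos φ = 0.615248): observed ΔN = -54.5 m, observed ΔE = -73.2 m.
Subtracting the expected shift leaves a residual of -54.5 − (-84) = 29.5 m north and -73.2 − (-83) = 9.8 m east.
Residual distance = √(29.5² + 9.8²) = 31.1 m.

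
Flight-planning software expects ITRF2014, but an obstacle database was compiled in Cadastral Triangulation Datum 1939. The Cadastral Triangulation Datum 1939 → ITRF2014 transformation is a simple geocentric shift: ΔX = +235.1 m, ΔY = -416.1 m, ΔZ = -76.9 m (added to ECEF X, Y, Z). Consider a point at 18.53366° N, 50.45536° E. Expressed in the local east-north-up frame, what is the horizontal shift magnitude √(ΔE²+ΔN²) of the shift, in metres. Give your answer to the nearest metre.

The local east axis at (φ, λ) is (−sin λ, cos λ, 0), so ΔE = −sin(50.45536°)·235.1 + cos(50.45536°)·(-416.1) = -446.21 m.
The local north axis is (−sin φ cos λ, −sin φ sin λ, cos φ), giving ΔN = -47.579 + 101.991 − 72.912 = -18.50 m.
Horizontal magnitude = √(ΔE² + ΔN²) = √((-446.21)² + (-18.50)²) = 446.60 m.

447 m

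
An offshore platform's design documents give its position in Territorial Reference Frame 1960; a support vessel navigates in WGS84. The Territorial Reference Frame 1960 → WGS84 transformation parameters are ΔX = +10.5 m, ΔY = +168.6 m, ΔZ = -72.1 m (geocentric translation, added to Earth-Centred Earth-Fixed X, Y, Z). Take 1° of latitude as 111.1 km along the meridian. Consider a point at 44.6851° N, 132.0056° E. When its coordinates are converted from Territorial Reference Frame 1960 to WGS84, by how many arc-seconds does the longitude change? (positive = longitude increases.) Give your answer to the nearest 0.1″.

Δλ = -5.5″

sin φ = 0.703210, cos φ = 0.710982, sin λ = 0.743079, cos λ = -0.669203.
East component: ΔE = −sin λ·ΔX + cos λ·ΔY = −(0.743079)(10.5) + (-0.669203)(168.6) = -120.63 m.
1° of latitude spans 111100 m; at latitude φ, 1° of longitude spans that × cos φ = 78990.1 m, so Δλ = -120.63 / 78990.1 × 3600 = -5.498″.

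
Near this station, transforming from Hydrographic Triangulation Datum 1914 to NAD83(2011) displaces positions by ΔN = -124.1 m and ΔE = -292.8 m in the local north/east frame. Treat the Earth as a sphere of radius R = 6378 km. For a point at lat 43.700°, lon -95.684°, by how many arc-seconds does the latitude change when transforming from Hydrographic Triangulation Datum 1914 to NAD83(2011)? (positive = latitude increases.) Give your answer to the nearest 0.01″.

Δφ = -4.01″

On a sphere of radius R, 1 rad of latitude = R, so Δφ = ΔN / R = -124.1 / 6378000 = -1.9458e-05 rad = -4.013″.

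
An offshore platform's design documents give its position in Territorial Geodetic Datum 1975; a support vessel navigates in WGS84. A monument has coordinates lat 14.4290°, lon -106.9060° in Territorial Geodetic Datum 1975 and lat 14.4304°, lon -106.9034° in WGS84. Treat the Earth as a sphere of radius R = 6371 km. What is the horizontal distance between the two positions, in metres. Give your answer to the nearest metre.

Δφ = 14.4304° − 14.4290° = +0.0014°; Δλ = -106.9034° − -106.9060° = +0.0026°.
1° along a meridian = πR/180 = 111195 m.
ΔN = Δφ × 111195 = 155.7 m; ΔE = Δλ × 111195 × cos(14.4290°) = +0.0026 × 111195 × 0.968457 = 280.0 m.
Distance = √(ΔE² + ΔN²) = √(280.0² + 155.7²) = 320.4 m.

320 m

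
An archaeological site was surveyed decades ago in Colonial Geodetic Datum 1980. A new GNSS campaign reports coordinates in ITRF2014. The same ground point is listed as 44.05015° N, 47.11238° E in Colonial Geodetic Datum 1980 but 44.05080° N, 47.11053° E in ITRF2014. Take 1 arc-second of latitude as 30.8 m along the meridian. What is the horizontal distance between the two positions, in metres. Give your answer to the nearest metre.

Δφ = 44.05080° − 44.05015° = +0.00065°; Δλ = 47.11053° − 47.11238° = -0.00185°.
1° of latitude = 3600 × 30.80 = 110880 m.
ΔN = Δφ × 110880 = 72.1 m; ΔE = Δλ × 110880 × cos(44.05015°) = -0.00185 × 110880 × 0.718732 = -147.4 m.
Distance = √(ΔE² + ΔN²) = √((-147.4)² + 72.1²) = 164.1 m.

164 m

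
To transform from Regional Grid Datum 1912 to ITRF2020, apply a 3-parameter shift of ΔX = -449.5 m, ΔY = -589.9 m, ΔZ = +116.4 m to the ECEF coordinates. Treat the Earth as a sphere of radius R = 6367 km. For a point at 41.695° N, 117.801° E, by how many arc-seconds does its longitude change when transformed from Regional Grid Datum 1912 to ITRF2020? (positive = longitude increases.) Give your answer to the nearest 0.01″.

sin φ = 0.665165, cos φ = 0.746696, sin λ = 0.884573, cos λ = -0.466402.
East component: ΔE = −sin λ·ΔX + cos λ·ΔY = −(0.884573)(-449.5) + (-0.466402)(-589.9) = 672.75 m.
1° of latitude spans πR/180 = 111125 m; at latitude φ, 1° of longitude spans that × cos φ = 82976.7 m, so Δλ = 672.75 / 82976.7 × 3600 = 29.188″.

Δλ = 29.19″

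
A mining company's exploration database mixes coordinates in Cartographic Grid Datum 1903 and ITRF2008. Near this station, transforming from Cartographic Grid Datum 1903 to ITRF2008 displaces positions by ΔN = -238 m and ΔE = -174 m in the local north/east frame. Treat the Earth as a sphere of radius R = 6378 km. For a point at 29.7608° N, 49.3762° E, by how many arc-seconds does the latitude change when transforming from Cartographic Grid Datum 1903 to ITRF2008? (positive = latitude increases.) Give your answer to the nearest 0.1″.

Δφ = -7.7″

On a sphere of radius R, 1 rad of latitude = R, so Δφ = ΔN / R = -238.0 / 6378000 = -3.7316e-05 rad = -7.697″.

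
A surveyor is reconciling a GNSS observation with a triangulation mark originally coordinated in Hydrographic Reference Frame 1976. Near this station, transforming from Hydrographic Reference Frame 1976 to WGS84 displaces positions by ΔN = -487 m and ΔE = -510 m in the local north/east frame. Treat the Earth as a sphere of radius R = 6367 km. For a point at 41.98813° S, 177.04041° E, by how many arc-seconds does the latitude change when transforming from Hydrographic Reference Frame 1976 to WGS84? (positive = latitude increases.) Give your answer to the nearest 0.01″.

Δφ = -15.78″

On a sphere of radius R, 1 rad of latitude = R, so Δφ = ΔN / R = -487.0 / 6367000 = -7.6488e-05 rad = -15.777″.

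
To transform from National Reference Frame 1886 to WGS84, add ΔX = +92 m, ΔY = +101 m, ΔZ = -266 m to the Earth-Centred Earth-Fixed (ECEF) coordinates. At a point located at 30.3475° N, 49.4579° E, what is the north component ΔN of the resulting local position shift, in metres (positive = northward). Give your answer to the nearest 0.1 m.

ΔN = -298.5 m

At φ = 30.3475°, λ = 49.4579°: sin φ = 0.505243, cos φ = 0.862977, sin λ = 0.759929, cos λ = 0.650007.
ΔN = −sin φ cos λ·ΔX − sin φ sin λ·ΔY + cos φ·ΔZ = −(0.505243)(0.650007)(92) − (0.505243)(0.759929)(101) + (0.862977)(-266) = -298.54 m.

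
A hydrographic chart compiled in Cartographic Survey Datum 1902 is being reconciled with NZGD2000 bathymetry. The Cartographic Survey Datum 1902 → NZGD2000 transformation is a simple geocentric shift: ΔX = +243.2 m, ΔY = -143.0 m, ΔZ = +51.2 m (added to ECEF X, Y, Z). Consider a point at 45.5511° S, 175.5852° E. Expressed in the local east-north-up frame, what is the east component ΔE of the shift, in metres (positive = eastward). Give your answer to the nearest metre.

ΔE = 124 m

At φ = -45.5511°, λ = 175.5852°: sin φ = -0.713875, cos φ = 0.700273, sin λ = 0.076977, cos λ = -0.997033.
ΔE = −sin λ·ΔX + cos λ·ΔY = −(0.076977)·(243.2) + (-0.997033)·(-143.0) = 123.86 m.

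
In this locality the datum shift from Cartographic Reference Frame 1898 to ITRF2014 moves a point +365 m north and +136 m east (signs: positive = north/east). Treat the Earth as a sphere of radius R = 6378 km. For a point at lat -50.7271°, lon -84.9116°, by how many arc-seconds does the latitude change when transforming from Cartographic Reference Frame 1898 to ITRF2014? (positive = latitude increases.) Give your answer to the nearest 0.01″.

Δφ = 11.80″

On a sphere of radius R, 1 rad of latitude = R, so Δφ = ΔN / R = 365.0 / 6378000 = 5.7228e-05 rad = 11.804″.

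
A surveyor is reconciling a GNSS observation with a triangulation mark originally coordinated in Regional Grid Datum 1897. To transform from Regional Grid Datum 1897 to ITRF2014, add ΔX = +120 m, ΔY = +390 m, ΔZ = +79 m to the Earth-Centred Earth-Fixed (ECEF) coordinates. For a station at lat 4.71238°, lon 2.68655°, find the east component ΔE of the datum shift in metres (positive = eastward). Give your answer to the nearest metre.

The local east axis at (φ, λ) is (−sin λ, cos λ, 0), so ΔE = −sin(2.68655°)·120 + cos(2.68655°)·390 = 383.95 m.

ΔE = 384 m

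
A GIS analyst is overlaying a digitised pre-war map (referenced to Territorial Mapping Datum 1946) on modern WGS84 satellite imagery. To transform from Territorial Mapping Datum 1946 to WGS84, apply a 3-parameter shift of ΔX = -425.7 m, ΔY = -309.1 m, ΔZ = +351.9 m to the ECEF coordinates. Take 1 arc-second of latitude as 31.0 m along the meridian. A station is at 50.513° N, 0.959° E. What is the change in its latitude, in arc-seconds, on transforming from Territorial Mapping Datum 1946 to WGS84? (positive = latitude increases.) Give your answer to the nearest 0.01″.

sin φ = 0.771769, cos φ = 0.635903, sin λ = 0.016737, cos λ = 0.999860.
North component: ΔN = −sin φ cos λ·ΔX − sin φ sin λ·ΔY + cos φ·ΔZ = −(0.771769)(0.999860)(-425.7) − (0.771769)(0.016737)(-309.1) + (0.635903)(351.9) = 556.26 m.
1° of latitude spans 3600 × 31.00 = 111600 m, so Δφ = 556.26 / 111600 × 3600 = 17.944″.

Δφ = 17.94″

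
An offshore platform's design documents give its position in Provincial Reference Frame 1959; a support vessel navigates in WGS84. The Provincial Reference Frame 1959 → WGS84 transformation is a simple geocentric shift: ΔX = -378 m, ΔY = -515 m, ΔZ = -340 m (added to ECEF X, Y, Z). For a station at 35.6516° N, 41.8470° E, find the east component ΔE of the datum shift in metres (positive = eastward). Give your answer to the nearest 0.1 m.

ΔE = -131.5 m

The local east axis at (φ, λ) is (−sin λ, cos λ, 0), so ΔE = −sin(41.8470°)·(-378) + cos(41.8470°)·(-515) = -131.46 m.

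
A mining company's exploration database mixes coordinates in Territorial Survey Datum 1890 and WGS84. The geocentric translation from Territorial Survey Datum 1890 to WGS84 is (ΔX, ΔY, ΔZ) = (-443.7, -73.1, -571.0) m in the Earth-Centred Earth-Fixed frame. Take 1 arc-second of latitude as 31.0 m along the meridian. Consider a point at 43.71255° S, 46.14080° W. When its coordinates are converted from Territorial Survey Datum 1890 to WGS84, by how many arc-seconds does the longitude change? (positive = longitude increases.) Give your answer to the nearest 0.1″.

sin φ = -0.691041, cos φ = 0.722816, sin λ = -0.721045, cos λ = 0.692889.
East component: ΔE = −sin λ·ΔX + cos λ·ΔY = −(-0.721045)(-443.7) + (0.692889)(-73.1) = -370.58 m.
1° of latitude spans 3600 × 31.00 = 111600 m; at latitude φ, 1° of longitude spans that × cos φ = 80666.2 m, so Δλ = -370.58 / 80666.2 × 3600 = -16.538″.

Δλ = -16.5″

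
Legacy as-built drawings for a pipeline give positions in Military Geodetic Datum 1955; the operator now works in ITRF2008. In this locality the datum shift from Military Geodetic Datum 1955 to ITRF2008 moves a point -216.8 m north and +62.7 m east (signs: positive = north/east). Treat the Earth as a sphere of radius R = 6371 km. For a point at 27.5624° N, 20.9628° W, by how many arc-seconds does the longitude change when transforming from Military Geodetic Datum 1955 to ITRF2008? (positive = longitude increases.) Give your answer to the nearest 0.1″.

Δλ = 2.3″

At latitude 27.5624°, cos φ = 0.886507.
One radian of longitude at latitude φ spans R cos φ, so Δλ = ΔE / (R cos φ) = 62.7 / (6371000 × 0.886507) = 1.1101e-05 rad = 2.290″.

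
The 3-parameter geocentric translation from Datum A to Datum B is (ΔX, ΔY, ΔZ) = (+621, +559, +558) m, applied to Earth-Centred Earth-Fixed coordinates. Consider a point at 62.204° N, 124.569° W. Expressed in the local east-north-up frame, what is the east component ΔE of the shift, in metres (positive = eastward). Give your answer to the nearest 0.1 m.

ΔE = 194.2 m

The local east axis at (φ, λ) is (−sin λ, cos λ, 0), so ΔE = −sin(-124.569°)·621 + cos(-124.569°)·559 = 194.18 m.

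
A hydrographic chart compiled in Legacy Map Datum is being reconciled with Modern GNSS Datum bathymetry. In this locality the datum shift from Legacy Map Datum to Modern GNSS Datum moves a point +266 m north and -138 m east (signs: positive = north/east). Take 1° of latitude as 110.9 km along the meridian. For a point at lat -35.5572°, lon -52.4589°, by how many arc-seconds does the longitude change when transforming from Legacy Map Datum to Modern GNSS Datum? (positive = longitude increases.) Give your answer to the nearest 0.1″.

Δλ = -5.5″

At latitude -35.5572°, cos φ = 0.813535.
1° of longitude at this latitude = 110.9 × cos φ = 90.22 km, so Δλ = -138.0 / 90221.1 = -0.0015296° = -5.506″.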